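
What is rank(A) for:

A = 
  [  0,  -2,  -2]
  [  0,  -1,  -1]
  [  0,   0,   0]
Row reduce:
R2 → R2 - (1/2)·R1
REF = 
  [  0,  -2,  -2]
  [  0,   0,   0]
  [  0,   0,   0]
Pivot columns: 2 → 1 pivot.

rank(A) = 1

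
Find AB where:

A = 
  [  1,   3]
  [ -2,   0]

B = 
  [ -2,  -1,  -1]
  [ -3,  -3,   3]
AB = 
  [-11, -10,   8]
  [  4,   2,   2]

A is 2×2 and B is 2×3, so AB is 2×3. Each entry is (row of A)·(column of B):
AB[1,1] = (1)(-2) + (3)(-3) = -11
AB[1,2] = (1)(-1) + (3)(-3) = -10
AB[1,3] = (1)(-1) + (3)(3) = 8
AB[2,1] = (-2)(-2) + (0)(-3) = 4
AB[2,2] = (-2)(-1) + (0)(-3) = 2
AB[2,3] = (-2)(-1) + (0)(3) = 2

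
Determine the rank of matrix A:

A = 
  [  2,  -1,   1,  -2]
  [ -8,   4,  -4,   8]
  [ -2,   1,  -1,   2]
Row reduce:
R2 → R2 + (4)·R1
R3 → R3 + (1)·R1
REF = 
  [  2,  -1,   1,  -2]
  [  0,   0,   0,   0]
  [  0,   0,   0,   0]
Pivot columns: 1 → 1 pivot.

rank(A) = 1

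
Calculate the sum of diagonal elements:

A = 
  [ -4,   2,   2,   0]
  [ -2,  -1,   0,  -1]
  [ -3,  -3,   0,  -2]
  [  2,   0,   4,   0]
-5

tr(A) = -4 + -1 + 0 + 0 = -5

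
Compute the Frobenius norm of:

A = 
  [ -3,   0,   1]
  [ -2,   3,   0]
||A||_F = 4.796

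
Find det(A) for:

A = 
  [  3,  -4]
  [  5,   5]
35

For a 2×2 matrix, det = ad - bc = (3)(5) - (-4)(5) = 35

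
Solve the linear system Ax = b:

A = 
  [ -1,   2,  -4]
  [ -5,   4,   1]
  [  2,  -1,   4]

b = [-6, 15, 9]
Row reduce the augmented matrix [A|b]:
R2 → R2 - (5)·R1
R3 → R3 + (2)·R1
R3 → R3 + (1/2)·R2
REF = 
  [  -1,    2,   -4,   -6]
  [   0,   -6,   21,   45]
  [   0,    0, 13/2, 39/2]

Back-substitution:
x₃ = (39/2) / (13/2) = 3
x₂ = (45 - (21)(3)) / (-6) = 3
x₁ = (-6 - (2)(3) - (-4)(3)) / (-1) = 0

x = [0, 3, 3]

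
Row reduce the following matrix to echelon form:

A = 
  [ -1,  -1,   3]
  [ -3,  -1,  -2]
Row operations:
R2 → R2 - (3)·R1

Resulting echelon form:
REF = 
  [ -1,  -1,   3]
  [  0,   2, -11]

Rank = 2 (number of non-zero pivot rows).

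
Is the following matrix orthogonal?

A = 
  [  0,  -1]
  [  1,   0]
Yes

AᵀA = 
  [  1,   0]
  [  0,   1]
= I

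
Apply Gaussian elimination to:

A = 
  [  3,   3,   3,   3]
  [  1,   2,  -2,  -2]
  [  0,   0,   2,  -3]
Row operations:
R2 → R2 - (1/3)·R1

Resulting echelon form:
REF = 
  [  3,   3,   3,   3]
  [  0,   1,  -3,  -3]
  [  0,   0,   2,  -3]

Rank = 3 (number of non-zero pivot rows).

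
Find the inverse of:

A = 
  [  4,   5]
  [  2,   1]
det(A) = (4)(1) - (5)(2) = -6
For a 2×2 matrix, A⁻¹ = (1/det(A)) · [[d, -b], [-c, a]]
    = (-1/6) · [[1, -5], [-2, 4]]

A⁻¹ = 
  [-1/6,  5/6]
  [ 1/3, -2/3]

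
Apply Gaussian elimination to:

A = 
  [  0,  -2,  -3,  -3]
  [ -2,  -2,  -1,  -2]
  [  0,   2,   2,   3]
Row operations:
Swap R1 ↔ R2
R3 → R3 + (1)·R2

Resulting echelon form:
REF = 
  [ -2,  -2,  -1,  -2]
  [  0,  -2,  -3,  -3]
  [  0,   0,  -1,   0]

Rank = 3 (number of non-zero pivot rows).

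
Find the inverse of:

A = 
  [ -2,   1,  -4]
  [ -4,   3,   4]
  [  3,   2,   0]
det(A) = (-2)·((3)(0) - (4)(2)) - (1)·((-4)(0) - (4)(3)) + (-4)·((-4)(2) - (3)(3))
  = (-2)(-8) - (1)(-12) + (-4)(-17)
  = 96
det(A) = 96 ≠ 0, so A is invertible.

Cofactors Cᵢⱼ = (-1)ⁱ⁺ʲ·Mᵢⱼ:
C = 
  [ -8,  12, -17]
  [ -8,  12,   7]
  [ 16,  24,  -2]

adj(A) = Cᵀ:
adj(A) = 
  [ -8,  -8,  16]
  [ 12,  12,  24]
  [-17,   7,  -2]

A⁻¹ = (1/96) · adj(A):
A⁻¹ = 
  [ -1/12,  -1/12,    1/6]
  [   1/8,    1/8,    1/4]
  [-17/96,   7/96,  -1/48]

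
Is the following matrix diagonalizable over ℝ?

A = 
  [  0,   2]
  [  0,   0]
No

tr(A) = 0, det(A) = 0
Characteristic polynomial: λ² - tr(A)λ + det(A) = λ²
λ² = λ²
Eigenvalues: 0, 0
λ=0: alg. mult. = 2, geom. mult. = 2 - rank(A - (0)I) = 2 - 1 = 1
Sum of geometric multiplicities = 1 < n = 2, so there aren't enough independent eigenvectors.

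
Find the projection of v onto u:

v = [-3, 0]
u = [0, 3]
v·u = (-3)(0) + (0)(3) = 0
u·u = (0)² + (3)² = 9
proj_u(v) = (v·u / u·u) × u = (0/9) × u = (0) × u

proj_u(v) = [0, 0]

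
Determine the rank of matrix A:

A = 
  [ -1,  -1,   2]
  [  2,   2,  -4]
rank(A) = 1

Row reduce:
R2 → R2 + (2)·R1
REF = 
  [ -1,  -1,   2]
  [  0,   0,   0]
Pivot columns: 1 → 1 pivot.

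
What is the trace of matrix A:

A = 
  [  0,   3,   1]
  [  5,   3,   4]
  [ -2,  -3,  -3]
0

tr(A) = 0 + 3 + -3 = 0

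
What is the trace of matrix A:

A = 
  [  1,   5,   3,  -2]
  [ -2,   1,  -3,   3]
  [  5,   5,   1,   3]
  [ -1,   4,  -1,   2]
5

tr(A) = 1 + 1 + 1 + 2 = 5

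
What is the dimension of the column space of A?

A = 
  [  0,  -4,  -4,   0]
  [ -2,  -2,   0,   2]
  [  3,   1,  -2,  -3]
dim(Col(A)) = 2

Row reduce:
Swap R1 ↔ R2
R3 → R3 + (3/2)·R1
R3 → R3 - (1/2)·R2
REF = 
  [ -2,  -2,   0,   2]
  [  0,  -4,  -4,   0]
  [  0,   0,   0,   0]
Pivot columns: 1, 2 → 2 pivots.
dim(Col(A)) = number of pivot columns = 2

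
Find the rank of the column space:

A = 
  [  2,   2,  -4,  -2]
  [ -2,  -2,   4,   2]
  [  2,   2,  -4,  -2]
dim(Col(A)) = 1

Row reduce:
R2 → R2 + (1)·R1
R3 → R3 - (1)·R1
REF = 
  [  2,   2,  -4,  -2]
  [  0,   0,   0,   0]
  [  0,   0,   0,   0]
Pivot columns: 1 → 1 pivot.
dim(Col(A)) = number of pivot columns = 1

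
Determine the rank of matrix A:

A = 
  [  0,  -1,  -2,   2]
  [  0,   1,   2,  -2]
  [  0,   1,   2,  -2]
rank(A) = 1

Row reduce:
R2 → R2 + (1)·R1
R3 → R3 + (1)·R1
REF = 
  [  0,  -1,  -2,   2]
  [  0,   0,   0,   0]
  [  0,   0,   0,   0]
Pivot columns: 2 → 1 pivot.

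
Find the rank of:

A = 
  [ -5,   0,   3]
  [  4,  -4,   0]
Row reduce:
R2 → R2 + (4/5)·R1
REF = 
  [  -5,    0,    3]
  [   0,   -4, 12/5]
Pivot columns: 1, 2 → 2 pivots.

rank(A) = 2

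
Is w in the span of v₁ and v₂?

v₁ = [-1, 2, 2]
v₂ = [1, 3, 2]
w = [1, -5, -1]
No

Form the augmented matrix and row-reduce:
[v₁|v₂|w] = 
  [ -1,   1,   1]
  [  2,   3,  -5]
  [  2,   2,  -1]
R2 → R2 + (2)·R1
R3 → R3 + (2)·R1
R3 → R3 - (4/5)·R2
REF = 
  [  -1,    1,    1]
  [   0,    5,   -3]
  [   0,    0, 17/5]

Row 3 reads [0 0 | 17/5], i.e. 0 = 17/5, so the system is inconsistent and w ∉ span{v₁, v₂}.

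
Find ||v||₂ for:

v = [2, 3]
3.606

||v||₂ = √((2)² + (3)²) = √13 = 3.606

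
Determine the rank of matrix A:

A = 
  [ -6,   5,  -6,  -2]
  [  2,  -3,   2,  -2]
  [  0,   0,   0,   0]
Row reduce:
R2 → R2 + (1/3)·R1
REF = 
  [  -6,    5,   -6,   -2]
  [   0, -4/3,    0, -8/3]
  [   0,    0,    0,    0]
Pivot columns: 1, 2 → 2 pivots.

rank(A) = 2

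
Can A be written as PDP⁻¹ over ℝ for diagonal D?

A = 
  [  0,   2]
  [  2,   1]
Yes

tr(A) = 1, det(A) = -4
Characteristic polynomial: λ² - tr(A)λ + det(A) = λ² - λ - 4
λ² - λ - 4 = 0  ⇒  λ = (1 ± √((-1)² - 4·(-4)))/2 = (1 ± √(17))/2
  = (1 + √17)/2,  (1 - √17)/2
Eigenvalues: (1 + √17)/2, (1 - √17)/2  (≈ 2.562, -1.562)
The two irrational eigenvalues are distinct (simple), so each has alg. mult. = geom. mult. = 1.
Sum of geometric multiplicities equals n, so A has n independent eigenvectors.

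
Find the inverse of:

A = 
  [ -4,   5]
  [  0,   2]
det(A) = (-4)(2) - (5)(0) = -8
For a 2×2 matrix, A⁻¹ = (1/det(A)) · [[d, -b], [-c, a]]
    = (-1/8) · [[2, -5], [0, -4]]

A⁻¹ = 
  [-1/4,  5/8]
  [   0,  1/2]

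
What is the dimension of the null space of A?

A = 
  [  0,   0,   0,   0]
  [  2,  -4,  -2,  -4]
nullity(A) = 3

Row reduce:
Swap R1 ↔ R2
REF = 
  [  2,  -4,  -2,  -4]
  [  0,   0,   0,   0]
Pivot columns: 1 → 1 pivot.
rank(A) = 1, so nullity(A) = 4 - 1 = 3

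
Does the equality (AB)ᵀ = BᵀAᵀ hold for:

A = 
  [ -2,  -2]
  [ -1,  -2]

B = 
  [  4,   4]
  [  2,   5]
Yes

(AB)ᵀ = 
  [-12,  -8]
  [-18, -14]

BᵀAᵀ = 
  [-12,  -8]
  [-18, -14]

Both sides are equal — this is the standard identity (AB)ᵀ = BᵀAᵀ, which holds for all A, B.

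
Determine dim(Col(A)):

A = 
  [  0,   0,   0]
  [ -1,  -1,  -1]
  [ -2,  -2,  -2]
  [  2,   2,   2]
dim(Col(A)) = 1

Row reduce:
Swap R1 ↔ R2
R3 → R3 - (2)·R1
R4 → R4 + (2)·R1
REF = 
  [ -1,  -1,  -1]
  [  0,   0,   0]
  [  0,   0,   0]
  [  0,   0,   0]
Pivot columns: 1 → 1 pivot.
dim(Col(A)) = number of pivot columns = 1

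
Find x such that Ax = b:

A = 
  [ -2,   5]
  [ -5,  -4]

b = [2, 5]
x = [-1, 0]

Row reduce the augmented matrix [A|b]:
R2 → R2 - (5/2)·R1
REF = 
  [   -2,     5,     2]
  [    0, -33/2,     0]

Back-substitution:
x₂ = 0 / (-33/2) = 0
x₁ = (2 - (5)(0)) / (-2) = -1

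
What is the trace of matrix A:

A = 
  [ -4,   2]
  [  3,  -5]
-9

tr(A) = -4 + -5 = -9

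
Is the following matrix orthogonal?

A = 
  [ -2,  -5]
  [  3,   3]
No

AᵀA = 
  [ 13,  19]
  [ 19,  34]
≠ I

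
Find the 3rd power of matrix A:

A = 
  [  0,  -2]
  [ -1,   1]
A² = A·A:
A²[1,1] = (0)(0) + (-2)(-1) = 2
A²[1,2] = (0)(-2) + (-2)(1) = -2
A²[2,1] = (-1)(0) + (1)(-1) = -1
A²[2,2] = (-1)(-2) + (1)(1) = 3
A² = 
  [  2,  -2]
  [ -1,   3]

A^3 = A^2·A:
A^3[1,1] = (2)(0) + (-2)(-1) = 2
A^3[1,2] = (2)(-2) + (-2)(1) = -6
A^3[2,1] = (-1)(0) + (3)(-1) = -3
A^3[2,2] = (-1)(-2) + (3)(1) = 5
A^3 = 
  [  2,  -6]
  [ -3,   5]

Therefore
A^3 = 
  [  2,  -6]
  [ -3,   5]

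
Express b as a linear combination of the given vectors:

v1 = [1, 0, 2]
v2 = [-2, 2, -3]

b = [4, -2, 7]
c1 = 2, c2 = -1

b = 2·v1 + -1·v2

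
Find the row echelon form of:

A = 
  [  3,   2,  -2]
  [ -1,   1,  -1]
Row operations:
R2 → R2 + (1/3)·R1

Resulting echelon form:
REF = 
  [   3,    2,   -2]
  [   0,  5/3, -5/3]

Rank = 2 (number of non-zero pivot rows).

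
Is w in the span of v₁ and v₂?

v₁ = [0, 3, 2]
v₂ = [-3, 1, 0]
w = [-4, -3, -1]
No

Form the augmented matrix and row-reduce:
[v₁|v₂|w] = 
  [  0,  -3,  -4]
  [  3,   1,  -3]
  [  2,   0,  -1]
Swap R1 ↔ R2
R3 → R3 - (2/3)·R1
R3 → R3 - (2/9)·R2
REF = 
  [   3,    1,   -3]
  [   0,   -3,   -4]
  [   0,    0, 17/9]

Row 3 reads [0 0 | 17/9], i.e. 0 = 17/9, so the system is inconsistent and w ∉ span{v₁, v₂}.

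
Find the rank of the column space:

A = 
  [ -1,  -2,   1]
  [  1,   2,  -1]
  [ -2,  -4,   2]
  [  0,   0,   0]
Row reduce:
R2 → R2 + (1)·R1
R3 → R3 - (2)·R1
REF = 
  [ -1,  -2,   1]
  [  0,   0,   0]
  [  0,   0,   0]
  [  0,   0,   0]
Pivot columns: 1 → 1 pivot.
dim(Col(A)) = number of pivot columns = 1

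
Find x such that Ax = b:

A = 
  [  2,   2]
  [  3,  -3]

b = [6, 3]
x = [2, 1]

Row reduce the augmented matrix [A|b]:
R2 → R2 - (3/2)·R1
REF = 
  [  2,   2,   6]
  [  0,  -6,  -6]

Back-substitution:
x₂ = (-6) / (-6) = 1
x₁ = (6 - (2)(1)) / 2 = 2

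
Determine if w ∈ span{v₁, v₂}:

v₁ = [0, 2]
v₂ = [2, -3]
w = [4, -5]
Yes

Form the augmented matrix and row-reduce:
[v₁|v₂|w] = 
  [  0,   2,   4]
  [  2,  -3,  -5]
Swap R1 ↔ R2
REF = 
  [  2,  -3,  -5]
  [  0,   2,   4]

No row of the form [0 0 | nonzero], so the system is consistent. Back-substitution gives c₁ = 1/2, c₂ = 2: w = (1/2)·v₁ + (2)·v₂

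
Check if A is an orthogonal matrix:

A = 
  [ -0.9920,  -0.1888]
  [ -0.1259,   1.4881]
No

AᵀA = 
  [  0.9999,  -0.0001]
  [ -0.0001,   2.2501]
≠ I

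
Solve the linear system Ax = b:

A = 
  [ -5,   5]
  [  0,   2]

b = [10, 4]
Row reduce the augmented matrix [A|b]:
(already in echelon form)
REF = 
  [ -5,   5,  10]
  [  0,   2,   4]

Back-substitution:
x₂ = 4 / 2 = 2
x₁ = (10 - (5)(2)) / (-5) = 0

x = [0, 2]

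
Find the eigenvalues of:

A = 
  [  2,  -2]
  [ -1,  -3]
tr(A) = -1, det(A) = -8
Characteristic polynomial: λ² - tr(A)λ + det(A) = λ² + λ - 8
λ² + λ - 8 = 0  ⇒  λ = (-1 ± √((1)² - 4·(-8)))/2 = (-1 ± √(33))/2
  = (-1 + √33)/2,  (-1 - √33)/2

λ = (-1 + √33)/2, (-1 - √33)/2  (≈ 2.372, -3.372)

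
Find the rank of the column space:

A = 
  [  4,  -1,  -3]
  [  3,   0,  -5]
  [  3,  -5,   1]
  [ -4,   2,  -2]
dim(Col(A)) = 3

Row reduce:
R2 → R2 - (3/4)·R1
R3 → R3 - (3/4)·R1
R4 → R4 + (1)·R1
R3 → R3 + (17/3)·R2
R4 → R4 - (4/3)·R2
R4 → R4 - (4/37)·R3
REF = 
  [    4,    -1,    -3]
  [    0,   3/4, -11/4]
  [    0,     0, -37/3]
  [    0,     0,     0]
Pivot columns: 1, 2, 3 → 3 pivots.
dim(Col(A)) = number of pivot columns = 3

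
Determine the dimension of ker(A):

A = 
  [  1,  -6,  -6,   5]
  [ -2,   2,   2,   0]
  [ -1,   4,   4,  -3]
nullity(A) = 2

Row reduce:
R2 → R2 + (2)·R1
R3 → R3 + (1)·R1
R3 → R3 - (1/5)·R2
REF = 
  [  1,  -6,  -6,   5]
  [  0, -10, -10,  10]
  [  0,   0,   0,   0]
Pivot columns: 1, 2 → 2 pivots.
rank(A) = 2, so nullity(A) = 4 - 2 = 2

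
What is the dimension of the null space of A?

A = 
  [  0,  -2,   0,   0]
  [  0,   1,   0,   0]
nullity(A) = 3

Row reduce:
R2 → R2 + (1/2)·R1
REF = 
  [  0,  -2,   0,   0]
  [  0,   0,   0,   0]
Pivot columns: 2 → 1 pivot.
rank(A) = 1, so nullity(A) = 4 - 1 = 3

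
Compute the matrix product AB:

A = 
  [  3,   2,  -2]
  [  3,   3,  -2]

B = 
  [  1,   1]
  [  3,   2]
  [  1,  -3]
AB = 
  [  7,  13]
  [ 10,  15]

A is 2×3 and B is 3×2, so AB is 2×2. Each entry is (row of A)·(column of B):
AB[1,1] = (3)(1) + (2)(3) + (-2)(1) = 7
AB[1,2] = (3)(1) + (2)(2) + (-2)(-3) = 13
AB[2,1] = (3)(1) + (3)(3) + (-2)(1) = 10
AB[2,2] = (3)(1) + (3)(2) + (-2)(-3) = 15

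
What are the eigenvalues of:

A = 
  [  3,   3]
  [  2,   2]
tr(A) = 5, det(A) = 0
Characteristic polynomial: λ² - tr(A)λ + det(A) = λ² - 5λ
λ² - 5λ = λ(λ - 5)

λ = 5, 0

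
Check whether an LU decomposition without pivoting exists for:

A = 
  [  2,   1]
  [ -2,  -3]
Yes.
A[1,1] = 2 ≠ 0, so Gaussian elimination proceeds without a row swap: multiplier ℓ₂₁ = (-2)/(2) = -1, and U[2,2] = -3 - (-1)(1) = -2.
L = 
  [  1,   0]
  [ -1,   1]
U = 
  [  2,   1]
  [  0,  -2]
Check row 2 of LU: [(-1)(2), (-1)(1) + (-2)] = [-2, -3] = row 2 of A ✓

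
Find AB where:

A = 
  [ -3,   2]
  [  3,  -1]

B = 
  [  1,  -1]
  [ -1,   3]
AB = 
  [ -5,   9]
  [  4,  -6]

A is 2×2 and B is 2×2, so AB is 2×2. Each entry is (row of A)·(column of B):
AB[1,1] = (-3)(1) + (2)(-1) = -5
AB[1,2] = (-3)(-1) + (2)(3) = 9
AB[2,1] = (3)(1) + (-1)(-1) = 4
AB[2,2] = (3)(-1) + (-1)(3) = -6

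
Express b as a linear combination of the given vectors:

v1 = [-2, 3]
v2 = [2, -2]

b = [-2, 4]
c1 = 2, c2 = 1

b = 2·v1 + 1·v2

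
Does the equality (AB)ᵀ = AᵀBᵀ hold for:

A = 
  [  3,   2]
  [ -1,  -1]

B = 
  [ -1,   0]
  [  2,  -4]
No

(AB)ᵀ = 
  [  1,  -1]
  [ -8,   4]

AᵀBᵀ = 
  [ -3,  10]
  [ -2,   8]

The two matrices differ, so (AB)ᵀ ≠ AᵀBᵀ in general. The correct identity is (AB)ᵀ = BᵀAᵀ.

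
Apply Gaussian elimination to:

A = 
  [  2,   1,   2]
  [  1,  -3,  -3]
Row operations:
R2 → R2 - (1/2)·R1

Resulting echelon form:
REF = 
  [   2,    1,    2]
  [   0, -7/2,   -4]

Rank = 2 (number of non-zero pivot rows).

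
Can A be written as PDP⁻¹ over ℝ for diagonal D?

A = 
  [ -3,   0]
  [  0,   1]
Yes

tr(A) = -2, det(A) = -3
Characteristic polynomial: λ² - tr(A)λ + det(A) = λ² + 2λ - 3
λ² + 2λ - 3 = (λ + 3)(λ - 1)
Eigenvalues: 1, -3
λ=-3: alg. mult. = 1, geom. mult. = 2 - rank(A - (-3)I) = 2 - 1 = 1
λ=1: alg. mult. = 1, geom. mult. = 2 - rank(A - (1)I) = 2 - 1 = 1
Sum of geometric multiplicities equals n, so A has n independent eigenvectors.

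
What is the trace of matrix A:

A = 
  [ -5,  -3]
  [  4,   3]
-2

tr(A) = -5 + 3 = -2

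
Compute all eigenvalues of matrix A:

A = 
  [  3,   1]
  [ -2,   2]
λ = (5 + i√7)/2, (5 - i√7)/2  (≈ 2.5 + 1.323i, 2.5 - 1.323i)

tr(A) = 5, det(A) = 8
Characteristic polynomial: λ² - tr(A)λ + det(A) = λ² - 5λ + 8
λ² - 5λ + 8 = 0  ⇒  λ = (5 ± √((-5)² - 4·(8)))/2 = (5 ± √(-7))/2
  = (5 + i√7)/2,  (5 - i√7)/2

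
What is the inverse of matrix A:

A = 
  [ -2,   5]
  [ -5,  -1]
det(A) = (-2)(-1) - (5)(-5) = 27
For a 2×2 matrix, A⁻¹ = (1/det(A)) · [[d, -b], [-c, a]]
    = (1/27) · [[-1, -5], [5, -2]]

A⁻¹ = 
  [-1/27, -5/27]
  [ 5/27, -2/27]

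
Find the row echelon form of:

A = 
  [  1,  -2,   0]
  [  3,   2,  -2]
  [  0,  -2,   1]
Row operations:
R2 → R2 - (3)·R1
R3 → R3 + (1/4)·R2

Resulting echelon form:
REF = 
  [  1,  -2,   0]
  [  0,   8,  -2]
  [  0,   0, 1/2]

Rank = 3 (number of non-zero pivot rows).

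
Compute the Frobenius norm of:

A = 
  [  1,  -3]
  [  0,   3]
||A||_F = 4.359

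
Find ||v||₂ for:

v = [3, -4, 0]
5

||v||₂ = √((3)² + (-4)² + (0)²) = √25 = 5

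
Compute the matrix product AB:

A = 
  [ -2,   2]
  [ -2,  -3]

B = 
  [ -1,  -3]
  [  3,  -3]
A is 2×2 and B is 2×2, so AB is 2×2. Each entry is (row of A)·(column of B):
AB[1,1] = (-2)(-1) + (2)(3) = 8
AB[1,2] = (-2)(-3) + (2)(-3) = 0
AB[2,1] = (-2)(-1) + (-3)(3) = -7
AB[2,2] = (-2)(-3) + (-3)(-3) = 15

AB = 
  [  8,   0]
  [ -7,  15]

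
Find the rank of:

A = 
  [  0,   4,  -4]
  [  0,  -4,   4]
Row reduce:
R2 → R2 + (1)·R1
REF = 
  [  0,   4,  -4]
  [  0,   0,   0]
Pivot columns: 2 → 1 pivot.

rank(A) = 1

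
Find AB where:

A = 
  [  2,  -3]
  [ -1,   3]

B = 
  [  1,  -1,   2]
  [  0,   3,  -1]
AB = 
  [  2, -11,   7]
  [ -1,  10,  -5]

A is 2×2 and B is 2×3, so AB is 2×3. Each entry is (row of A)·(column of B):
AB[1,1] = (2)(1) + (-3)(0) = 2
AB[1,2] = (2)(-1) + (-3)(3) = -11
AB[1,3] = (2)(2) + (-3)(-1) = 7
AB[2,1] = (-1)(1) + (3)(0) = -1
AB[2,2] = (-1)(-1) + (3)(3) = 10
AB[2,3] = (-1)(2) + (3)(-1) = -5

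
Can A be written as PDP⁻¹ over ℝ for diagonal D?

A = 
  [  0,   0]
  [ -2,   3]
Yes

tr(A) = 3, det(A) = 0
Characteristic polynomial: λ² - tr(A)λ + det(A) = λ² - 3λ
λ² - 3λ = λ(λ - 3)
Eigenvalues: 3, 0
λ=0: alg. mult. = 1, geom. mult. = 2 - rank(A - (0)I) = 2 - 1 = 1
λ=3: alg. mult. = 1, geom. mult. = 2 - rank(A - (3)I) = 2 - 1 = 1
Sum of geometric multiplicities equals n, so A has n independent eigenvectors.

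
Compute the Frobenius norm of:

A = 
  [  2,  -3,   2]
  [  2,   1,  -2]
||A||_F = 5.099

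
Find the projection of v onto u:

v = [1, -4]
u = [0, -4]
proj_u(v) = [0, -4]

v·u = (1)(0) + (-4)(-4) = 16
u·u = (0)² + (-4)² = 16
proj_u(v) = (v·u / u·u) × u = (16/16) × u = (1) × u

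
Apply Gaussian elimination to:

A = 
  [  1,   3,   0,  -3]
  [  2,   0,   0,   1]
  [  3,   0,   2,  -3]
Row operations:
R2 → R2 - (2)·R1
R3 → R3 - (3)·R1
R3 → R3 - (3/2)·R2

Resulting echelon form:
REF = 
  [   1,    3,    0,   -3]
  [   0,   -6,    0,    7]
  [   0,    0,    2, -9/2]

Rank = 3 (number of non-zero pivot rows).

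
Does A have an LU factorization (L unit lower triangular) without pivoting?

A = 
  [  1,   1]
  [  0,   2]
Yes.
A[1,1] = 1 ≠ 0, so Gaussian elimination proceeds without a row swap: multiplier ℓ₂₁ = (0)/(1) = 0, and U[2,2] = 2 - (0)(1) = 2.
L = 
  [  1,   0]
  [  0,   1]
U = 
  [  1,   1]
  [  0,   2]
Check row 2 of LU: [(0)(1), (0)(1) + 2] = [0, 2] = row 2 of A ✓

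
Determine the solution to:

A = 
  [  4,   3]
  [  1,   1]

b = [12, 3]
Row reduce the augmented matrix [A|b]:
R2 → R2 - (1/4)·R1
REF = 
  [  4,   3,  12]
  [  0, 1/4,   0]

Back-substitution:
x₂ = 0 / (1/4) = 0
x₁ = (12 - (3)(0)) / 4 = 3

x = [3, 0]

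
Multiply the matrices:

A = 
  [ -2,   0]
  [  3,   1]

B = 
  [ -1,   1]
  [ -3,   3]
AB = 
  [  2,  -2]
  [ -6,   6]

A is 2×2 and B is 2×2, so AB is 2×2. Each entry is (row of A)·(column of B):
AB[1,1] = (-2)(-1) + (0)(-3) = 2
AB[1,2] = (-2)(1) + (0)(3) = -2
AB[2,1] = (3)(-1) + (1)(-3) = -6
AB[2,2] = (3)(1) + (1)(3) = 6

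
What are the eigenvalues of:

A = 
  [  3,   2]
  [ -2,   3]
λ = 3 + 2i, 3 - 2i  (≈ 3 + 2i, 3 - 2i)

tr(A) = 6, det(A) = 13
Characteristic polynomial: λ² - tr(A)λ + det(A) = λ² - 6λ + 13
λ² - 6λ + 13 = 0  ⇒  λ = (6 ± √((-6)² - 4·(13)))/2 = (6 ± √(-16))/2
  = 3 + 2i,  3 - 2i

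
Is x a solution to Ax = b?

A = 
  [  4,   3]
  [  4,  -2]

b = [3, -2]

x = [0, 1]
Yes

Ax = [3, -2] = b ✓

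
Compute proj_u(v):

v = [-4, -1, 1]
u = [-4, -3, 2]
proj_u(v) = [-84/29, -63/29, 42/29]

v·u = (-4)(-4) + (-1)(-3) + (1)(2) = 21
u·u = (-4)² + (-3)² + (2)² = 29
proj_u(v) = (v·u / u·u) × u = (21/29) × u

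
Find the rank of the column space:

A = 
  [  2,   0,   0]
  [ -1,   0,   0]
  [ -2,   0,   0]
dim(Col(A)) = 1

Row reduce:
R2 → R2 + (1/2)·R1
R3 → R3 + (1)·R1
REF = 
  [  2,   0,   0]
  [  0,   0,   0]
  [  0,   0,   0]
Pivot columns: 1 → 1 pivot.
dim(Col(A)) = number of pivot columns = 1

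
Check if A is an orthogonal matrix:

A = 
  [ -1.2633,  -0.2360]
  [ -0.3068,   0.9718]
No

AᵀA = 
  [  1.6901,   0]
  [  0,   1.0001]
≠ I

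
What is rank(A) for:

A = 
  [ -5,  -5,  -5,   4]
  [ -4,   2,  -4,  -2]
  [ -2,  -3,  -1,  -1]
Row reduce:
R2 → R2 - (4/5)·R1
R3 → R3 - (2/5)·R1
R3 → R3 + (1/6)·R2
REF = 
  [    -5,     -5,     -5,      4]
  [     0,      6,      0,  -26/5]
  [     0,      0,      1, -52/15]
Pivot columns: 1, 2, 3 → 3 pivots.

rank(A) = 3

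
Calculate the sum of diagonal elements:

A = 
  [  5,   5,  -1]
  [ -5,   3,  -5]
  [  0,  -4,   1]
9

tr(A) = 5 + 3 + 1 = 9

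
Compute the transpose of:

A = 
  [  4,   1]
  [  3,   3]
Aᵀ = 
  [  4,   3]
  [  1,   3]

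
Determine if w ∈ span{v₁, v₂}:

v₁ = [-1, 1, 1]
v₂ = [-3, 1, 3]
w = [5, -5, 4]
No

Form the augmented matrix and row-reduce:
[v₁|v₂|w] = 
  [ -1,  -3,   5]
  [  1,   1,  -5]
  [  1,   3,   4]
R2 → R2 + (1)·R1
R3 → R3 + (1)·R1
REF = 
  [ -1,  -3,   5]
  [  0,  -2,   0]
  [  0,   0,   9]

Row 3 reads [0 0 | 9], i.e. 0 = 9, so the system is inconsistent and w ∉ span{v₁, v₂}.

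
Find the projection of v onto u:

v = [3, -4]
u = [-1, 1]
proj_u(v) = [7/2, -7/2]

v·u = (3)(-1) + (-4)(1) = -7
u·u = (-1)² + (1)² = 2
proj_u(v) = (v·u / u·u) × u = (-7/2) × u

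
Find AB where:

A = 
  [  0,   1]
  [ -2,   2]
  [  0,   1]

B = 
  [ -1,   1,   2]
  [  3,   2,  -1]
AB = 
  [  3,   2,  -1]
  [  8,   2,  -6]
  [  3,   2,  -1]

A is 3×2 and B is 2×3, so AB is 3×3. Each entry is (row of A)·(column of B):
AB[1,1] = (0)(-1) + (1)(3) = 3
AB[1,2] = (0)(1) + (1)(2) = 2
AB[1,3] = (0)(2) + (1)(-1) = -1
AB[2,1] = (-2)(-1) + (2)(3) = 8
AB[2,2] = (-2)(1) + (2)(2) = 2
AB[2,3] = (-2)(2) + (2)(-1) = -6
AB[3,1] = (0)(-1) + (1)(3) = 3
AB[3,2] = (0)(1) + (1)(2) = 2
AB[3,3] = (0)(2) + (1)(-1) = -1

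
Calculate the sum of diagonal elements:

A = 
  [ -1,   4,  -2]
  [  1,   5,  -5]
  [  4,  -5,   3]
7

tr(A) = -1 + 5 + 3 = 7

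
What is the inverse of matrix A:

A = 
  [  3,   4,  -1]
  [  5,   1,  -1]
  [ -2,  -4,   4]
det(A) = (3)·((1)(4) - (-1)(-4)) - (4)·((5)(4) - (-1)(-2)) + (-1)·((5)(-4) - (1)(-2))
  = (3)(0) - (4)(18) + (-1)(-18)
  = -54
det(A) = -54 ≠ 0, so A is invertible.

Cofactors Cᵢⱼ = (-1)ⁱ⁺ʲ·Mᵢⱼ:
C = 
  [  0, -18, -18]
  [-12,  10,   4]
  [ -3,  -2, -17]

adj(A) = Cᵀ:
adj(A) = 
  [  0, -12,  -3]
  [-18,  10,  -2]
  [-18,   4, -17]

A⁻¹ = (-1/54) · adj(A):
A⁻¹ = 
  [    0,   2/9,  1/18]
  [  1/3, -5/27,  1/27]
  [  1/3, -2/27, 17/54]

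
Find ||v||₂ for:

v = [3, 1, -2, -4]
5.477

||v||₂ = √((3)² + (1)² + (-2)² + (-4)²) = √30 = 5.477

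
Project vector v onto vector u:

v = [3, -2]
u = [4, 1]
v·u = (3)(4) + (-2)(1) = 10
u·u = (4)² + (1)² = 17
proj_u(v) = (v·u / u·u) × u = (10/17) × u

proj_u(v) = [40/17, 10/17]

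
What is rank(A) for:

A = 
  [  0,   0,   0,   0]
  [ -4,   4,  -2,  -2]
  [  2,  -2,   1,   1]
rank(A) = 1

Row reduce:
Swap R1 ↔ R2
R3 → R3 + (1/2)·R1
REF = 
  [ -4,   4,  -2,  -2]
  [  0,   0,   0,   0]
  [  0,   0,   0,   0]
Pivot columns: 1 → 1 pivot.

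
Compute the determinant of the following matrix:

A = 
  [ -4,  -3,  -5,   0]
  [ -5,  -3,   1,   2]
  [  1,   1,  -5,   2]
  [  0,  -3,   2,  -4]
Cofactor expansion along row 1: det(A) = a₁₁M₁₁ - a₁₂M₁₂ + a₁₃M₁₃ - a₁₄M₁₄

M₁₁ = det[[-3, 1, 2]; [1, -5, 2]; [-3, 2, -4]]
  = (-3)·((-5)(-4) - (2)(2)) - (1)·((1)(-4) - (2)(-3)) + (2)·((1)(2) - (-5)(-3))
  = (-3)(16) - (1)(2) + (2)(-13)
  = -76
M₁₂ = det[[-5, 1, 2]; [1, -5, 2]; [0, 2, -4]]
  = (-5)·((-5)(-4) - (2)(2)) - (1)·((1)(-4) - (2)(0)) + (2)·((1)(2) - (-5)(0))
  = (-5)(16) - (1)(-4) + (2)(2)
  = -72
M₁₃ = det[[-5, -3, 2]; [1, 1, 2]; [0, -3, -4]]
  = (-5)·((1)(-4) - (2)(-3)) - (-3)·((1)(-4) - (2)(0)) + (2)·((1)(-3) - (1)(0))
  = (-5)(2) - (-3)(-4) + (2)(-3)
  = -28
M₁₄ = det[[-5, -3, 1]; [1, 1, -5]; [0, -3, 2]]
  = (-5)·((1)(2) - (-5)(-3)) - (-3)·((1)(2) - (-5)(0)) + (1)·((1)(-3) - (1)(0))
  = (-5)(-13) - (-3)(2) + (1)(-3)
  = 68

det(A) = (-4)(-76) - (-3)(-72) + (-5)(-28) - (0)(68) = 228

det(A) = 228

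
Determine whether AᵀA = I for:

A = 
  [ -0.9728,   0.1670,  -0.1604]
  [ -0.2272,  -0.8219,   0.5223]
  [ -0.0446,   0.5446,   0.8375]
Yes

AᵀA = 
  [  0.9999,   0,   0]
  [  0,   1,   0]
  [  0,   0,   0.9999]
≈ I (equal to I up to the 4-dp rounding of the entries)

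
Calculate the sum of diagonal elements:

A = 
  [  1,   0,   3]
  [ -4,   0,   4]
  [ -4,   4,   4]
5

tr(A) = 1 + 0 + 4 = 5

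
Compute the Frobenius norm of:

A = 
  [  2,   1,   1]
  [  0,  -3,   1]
||A||_F = 4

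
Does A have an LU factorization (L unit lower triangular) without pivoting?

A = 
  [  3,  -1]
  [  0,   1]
Yes.
A[1,1] = 3 ≠ 0, so Gaussian elimination proceeds without a row swap: multiplier ℓ₂₁ = (0)/(3) = 0, and U[2,2] = 1 - (0)(-1) = 1.
L = 
  [  1,   0]
  [  0,   1]
U = 
  [  3,  -1]
  [  0,   1]
Check row 2 of LU: [(0)(3), (0)(-1) + 1] = [0, 1] = row 2 of A ✓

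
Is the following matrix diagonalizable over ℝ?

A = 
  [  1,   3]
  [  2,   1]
Yes

tr(A) = 2, det(A) = -5
Characteristic polynomial: λ² - tr(A)λ + det(A) = λ² - 2λ - 5
λ² - 2λ - 5 = 0  ⇒  λ = (2 ± √((-2)² - 4·(-5)))/2 = (2 ± √(24))/2
  = 1 + √6,  1 - √6
Eigenvalues: 1 + √6, 1 - √6  (≈ 3.449, -1.449)
The two irrational eigenvalues are distinct (simple), so each has alg. mult. = geom. mult. = 1.
Sum of geometric multiplicities equals n, so A has n independent eigenvectors.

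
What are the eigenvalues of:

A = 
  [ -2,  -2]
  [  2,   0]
tr(A) = -2, det(A) = 4
Characteristic polynomial: λ² - tr(A)λ + det(A) = λ² + 2λ + 4
λ² + 2λ + 4 = 0  ⇒  λ = (-2 ± √((2)² - 4·(4)))/2 = (-2 ± √(-12))/2
  = -1 + i√3,  -1 - i√3

λ = -1 + i√3, -1 - i√3  (≈ -1 + 1.732i, -1 - 1.732i)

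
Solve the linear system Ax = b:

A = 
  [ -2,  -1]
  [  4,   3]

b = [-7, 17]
x = [2, 3]

Row reduce the augmented matrix [A|b]:
R2 → R2 + (2)·R1
REF = 
  [ -2,  -1,  -7]
  [  0,   1,   3]

Back-substitution:
x₂ = 3 / 1 = 3
x₁ = (-7 - (-1)(3)) / (-2) = 2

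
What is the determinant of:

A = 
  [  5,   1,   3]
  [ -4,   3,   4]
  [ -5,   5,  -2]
-173

Cofactor expansion along row 1:
det(A) = (5)·((3)(-2) - (4)(5)) - (1)·((-4)(-2) - (4)(-5)) + (3)·((-4)(5) - (3)(-5))
  = (5)(-26) - (1)(28) + (3)(-5)
  = -173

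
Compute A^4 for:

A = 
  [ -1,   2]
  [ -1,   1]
A² = A·A:
A²[1,1] = (-1)(-1) + (2)(-1) = -1
A²[1,2] = (-1)(2) + (2)(1) = 0
A²[2,1] = (-1)(-1) + (1)(-1) = 0
A²[2,2] = (-1)(2) + (1)(1) = -1
A² = 
  [ -1,   0]
  [  0,  -1]

A^3 = A^2·A:
A^3[1,1] = (-1)(-1) + (0)(-1) = 1
A^3[1,2] = (-1)(2) + (0)(1) = -2
A^3[2,1] = (0)(-1) + (-1)(-1) = 1
A^3[2,2] = (0)(2) + (-1)(1) = -1
A^3 = 
  [  1,  -2]
  [  1,  -1]

A^4 = A^3·A:
A^4[1,1] = (1)(-1) + (-2)(-1) = 1
A^4[1,2] = (1)(2) + (-2)(1) = 0
A^4[2,1] = (1)(-1) + (-1)(-1) = 0
A^4[2,2] = (1)(2) + (-1)(1) = 1
A^4 = 
  [  1,   0]
  [  0,   1]

Therefore
A^4 = 
  [  1,   0]
  [  0,   1]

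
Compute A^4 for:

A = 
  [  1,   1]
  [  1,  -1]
A^4 = 
  [  4,   0]
  [  0,   4]

A² = A·A:
A²[1,1] = (1)(1) + (1)(1) = 2
A²[1,2] = (1)(1) + (1)(-1) = 0
A²[2,1] = (1)(1) + (-1)(1) = 0
A²[2,2] = (1)(1) + (-1)(-1) = 2
A² = 
  [  2,   0]
  [  0,   2]

A^3 = A^2·A:
A^3[1,1] = (2)(1) + (0)(1) = 2
A^3[1,2] = (2)(1) + (0)(-1) = 2
A^3[2,1] = (0)(1) + (2)(1) = 2
A^3[2,2] = (0)(1) + (2)(-1) = -2
A^3 = 
  [  2,   2]
  [  2,  -2]

A^4 = A^3·A:
A^4[1,1] = (2)(1) + (2)(1) = 4
A^4[1,2] = (2)(1) + (2)(-1) = 0
A^4[2,1] = (2)(1) + (-2)(1) = 0
A^4[2,2] = (2)(1) + (-2)(-1) = 4
A^4 = 
  [  4,   0]
  [  0,   4]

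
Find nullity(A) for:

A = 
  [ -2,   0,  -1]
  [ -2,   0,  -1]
nullity(A) = 2

Row reduce:
R2 → R2 - (1)·R1
REF = 
  [ -2,   0,  -1]
  [  0,   0,   0]
Pivot columns: 1 → 1 pivot.
rank(A) = 1, so nullity(A) = 3 - 1 = 2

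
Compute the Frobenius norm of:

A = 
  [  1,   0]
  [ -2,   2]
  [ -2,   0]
||A||_F = 3.606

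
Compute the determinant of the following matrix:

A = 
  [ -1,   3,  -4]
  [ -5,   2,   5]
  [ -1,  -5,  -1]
-161

Cofactor expansion along row 1:
det(A) = (-1)·((2)(-1) - (5)(-5)) - (3)·((-5)(-1) - (5)(-1)) + (-4)·((-5)(-5) - (2)(-1))
  = (-1)(23) - (3)(10) + (-4)(27)
  = -161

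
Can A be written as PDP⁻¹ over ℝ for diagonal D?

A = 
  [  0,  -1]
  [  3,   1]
No

tr(A) = 1, det(A) = 3
Characteristic polynomial: λ² - tr(A)λ + det(A) = λ² - λ + 3
λ² - λ + 3 = 0  ⇒  λ = (1 ± √((-1)² - 4·(3)))/2 = (1 ± √(-11))/2
  = (1 + i√11)/2,  (1 - i√11)/2
Eigenvalues: (1 + i√11)/2, (1 - i√11)/2  (≈ 0.5 + 1.658i, 0.5 - 1.658i)
Has complex eigenvalues (not diagonalizable over ℝ).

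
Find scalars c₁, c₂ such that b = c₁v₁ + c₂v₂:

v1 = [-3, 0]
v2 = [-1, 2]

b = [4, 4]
c1 = -2, c2 = 2

b = -2·v1 + 2·v2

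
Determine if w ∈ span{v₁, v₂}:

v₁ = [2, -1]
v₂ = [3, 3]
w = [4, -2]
Yes

Form the augmented matrix and row-reduce:
[v₁|v₂|w] = 
  [  2,   3,   4]
  [ -1,   3,  -2]
R2 → R2 + (1/2)·R1
REF = 
  [  2,   3,   4]
  [  0, 9/2,   0]

No row of the form [0 0 | nonzero], so the system is consistent. Back-substitution gives c₁ = 2, c₂ = 0: w = (2)·v₁ + (0)·v₂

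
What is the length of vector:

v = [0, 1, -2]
2.236

||v||₂ = √((0)² + (1)² + (-2)²) = √5 = 2.236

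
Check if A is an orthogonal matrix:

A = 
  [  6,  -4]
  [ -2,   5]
No

AᵀA = 
  [ 40, -34]
  [-34,  41]
≠ I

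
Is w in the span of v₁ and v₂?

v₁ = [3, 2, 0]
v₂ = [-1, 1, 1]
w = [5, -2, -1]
No

Form the augmented matrix and row-reduce:
[v₁|v₂|w] = 
  [  3,  -1,   5]
  [  2,   1,  -2]
  [  0,   1,  -1]
R2 → R2 - (2/3)·R1
R3 → R3 - (3/5)·R2
REF = 
  [    3,    -1,     5]
  [    0,   5/3, -16/3]
  [    0,     0,  11/5]

Row 3 reads [0 0 | 11/5], i.e. 0 = 11/5, so the system is inconsistent and w ∉ span{v₁, v₂}.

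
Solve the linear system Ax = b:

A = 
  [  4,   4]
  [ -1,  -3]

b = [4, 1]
x = [2, -1]

Row reduce the augmented matrix [A|b]:
R2 → R2 + (1/4)·R1
REF = 
  [  4,   4,   4]
  [  0,  -2,   2]

Back-substitution:
x₂ = 2 / (-2) = -1
x₁ = (4 - (4)(-1)) / 4 = 2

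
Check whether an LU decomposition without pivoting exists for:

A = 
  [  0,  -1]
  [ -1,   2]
No.
A[1,1] = 0 but A[2,1] = -1 ≠ 0. Any LU with L unit lower triangular has (LU)[1,1] = U[1,1] and (LU)[2,1] = L[2,1]·U[1,1]; matching A forces U[1,1] = 0, which then forces (LU)[2,1] = 0 ≠ -1. A row swap (pivoting) is required.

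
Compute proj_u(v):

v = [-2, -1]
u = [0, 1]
proj_u(v) = [0, -1]

v·u = (-2)(0) + (-1)(1) = -1
u·u = (0)² + (1)² = 1
proj_u(v) = (v·u / u·u) × u = (-1/1) × u = (-1) × u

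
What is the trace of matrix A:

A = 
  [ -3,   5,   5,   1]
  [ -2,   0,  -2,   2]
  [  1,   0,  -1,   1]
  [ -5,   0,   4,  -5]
-9

tr(A) = -3 + 0 + -1 + -5 = -9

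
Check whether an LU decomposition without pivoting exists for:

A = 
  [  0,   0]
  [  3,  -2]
No.
A[1,1] = 0 but A[2,1] = 3 ≠ 0. Any LU with L unit lower triangular has (LU)[1,1] = U[1,1] and (LU)[2,1] = L[2,1]·U[1,1]; matching A forces U[1,1] = 0, which then forces (LU)[2,1] = 0 ≠ 3. A row swap (pivoting) is required.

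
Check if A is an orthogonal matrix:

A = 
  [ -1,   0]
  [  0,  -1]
Yes

AᵀA = 
  [  1,   0]
  [  0,   1]
= I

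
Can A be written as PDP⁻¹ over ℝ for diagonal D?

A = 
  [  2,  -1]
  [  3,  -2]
Yes

tr(A) = 0, det(A) = -1
Characteristic polynomial: λ² - tr(A)λ + det(A) = λ² - 1
λ² - 1 = (λ + 1)(λ - 1)
Eigenvalues: 1, -1
λ=-1: alg. mult. = 1, geom. mult. = 2 - rank(A - (-1)I) = 2 - 1 = 1
λ=1: alg. mult. = 1, geom. mult. = 2 - rank(A - (1)I) = 2 - 1 = 1
Sum of geometric multiplicities equals n, so A has n independent eigenvectors.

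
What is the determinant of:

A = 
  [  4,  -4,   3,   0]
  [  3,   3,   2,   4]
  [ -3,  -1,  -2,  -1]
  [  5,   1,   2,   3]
58

Cofactor expansion along row 1: det(A) = a₁₁M₁₁ - a₁₂M₁₂ + a₁₃M₁₃ - a₁₄M₁₄

M₁₁ = det[[3, 2, 4]; [-1, -2, -1]; [1, 2, 3]]
  = (3)·((-2)(3) - (-1)(2)) - (2)·((-1)(3) - (-1)(1)) + (4)·((-1)(2) - (-2)(1))
  = (3)(-4) - (2)(-2) + (4)(0)
  = -8
M₁₂ = det[[3, 2, 4]; [-3, -2, -1]; [5, 2, 3]]
  = (3)·((-2)(3) - (-1)(2)) - (2)·((-3)(3) - (-1)(5)) + (4)·((-3)(2) - (-2)(5))
  = (3)(-4) - (2)(-4) + (4)(4)
  = 12
M₁₃ = det[[3, 3, 4]; [-3, -1, -1]; [5, 1, 3]]
  = (3)·((-1)(3) - (-1)(1)) - (3)·((-3)(3) - (-1)(5)) + (4)·((-3)(1) - (-1)(5))
  = (3)(-2) - (3)(-4) + (4)(2)
  = 14
M₁₄ = det[[3, 3, 2]; [-3, -1, -2]; [5, 1, 2]]
  = (3)·((-1)(2) - (-2)(1)) - (3)·((-3)(2) - (-2)(5)) + (2)·((-3)(1) - (-1)(5))
  = (3)(0) - (3)(4) + (2)(2)
  = -8

det(A) = (4)(-8) - (-4)(12) + (3)(14) - (0)(-8) = 58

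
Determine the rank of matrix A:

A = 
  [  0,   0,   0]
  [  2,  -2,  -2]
Row reduce:
Swap R1 ↔ R2
REF = 
  [  2,  -2,  -2]
  [  0,   0,   0]
Pivot columns: 1 → 1 pivot.

rank(A) = 1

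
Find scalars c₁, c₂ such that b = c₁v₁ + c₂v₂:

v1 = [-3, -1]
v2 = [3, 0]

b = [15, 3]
c1 = -3, c2 = 2

b = -3·v1 + 2·v2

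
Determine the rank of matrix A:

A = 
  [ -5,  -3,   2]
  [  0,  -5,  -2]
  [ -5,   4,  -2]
rank(A) = 3

Row reduce:
R3 → R3 - (1)·R1
R3 → R3 + (7/5)·R2
REF = 
  [   -5,    -3,     2]
  [    0,    -5,    -2]
  [    0,     0, -34/5]
Pivot columns: 1, 2, 3 → 3 pivots.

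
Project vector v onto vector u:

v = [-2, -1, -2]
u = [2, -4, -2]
proj_u(v) = [1/3, -2/3, -1/3]

v·u = (-2)(2) + (-1)(-4) + (-2)(-2) = 4
u·u = (2)² + (-4)² + (-2)² = 24
proj_u(v) = (v·u / u·u) × u = (4/24) × u = (1/6) × u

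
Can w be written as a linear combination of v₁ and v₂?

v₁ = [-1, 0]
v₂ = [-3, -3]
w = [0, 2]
Yes

Form the augmented matrix and row-reduce:
[v₁|v₂|w] = 
  [ -1,  -3,   0]
  [  0,  -3,   2]
(already in echelon form — no row operations needed)

No row of the form [0 0 | nonzero], so the system is consistent. Back-substitution gives c₁ = 2, c₂ = -2/3: w = (2)·v₁ + (-2/3)·v₂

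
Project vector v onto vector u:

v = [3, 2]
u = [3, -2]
v·u = (3)(3) + (2)(-2) = 5
u·u = (3)² + (-2)² = 13
proj_u(v) = (v·u / u·u) × u = (5/13) × u

proj_u(v) = [15/13, -10/13]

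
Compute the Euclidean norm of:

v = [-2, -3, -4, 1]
5.477

||v||₂ = √((-2)² + (-3)² + (-4)² + (1)²) = √30 = 5.477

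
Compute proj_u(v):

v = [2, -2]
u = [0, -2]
v·u = (2)(0) + (-2)(-2) = 4
u·u = (0)² + (-2)² = 4
proj_u(v) = (v·u / u·u) × u = (4/4) × u = (1) × u

proj_u(v) = [0, -2]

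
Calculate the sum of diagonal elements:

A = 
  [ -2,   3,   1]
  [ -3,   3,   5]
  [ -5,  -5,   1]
2

tr(A) = -2 + 3 + 1 = 2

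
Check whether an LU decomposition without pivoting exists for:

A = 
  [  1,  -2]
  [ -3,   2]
Yes.
A[1,1] = 1 ≠ 0, so Gaussian elimination proceeds without a row swap: multiplier ℓ₂₁ = (-3)/(1) = -3, and U[2,2] = 2 - (-3)(-2) = -4.
L = 
  [  1,   0]
  [ -3,   1]
U = 
  [  1,  -2]
  [  0,  -4]
Check row 2 of LU: [(-3)(1), (-3)(-2) + (-4)] = [-3, 2] = row 2 of A ✓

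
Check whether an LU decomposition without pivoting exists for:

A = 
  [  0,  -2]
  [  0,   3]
Yes.
The first column is zero, so A is already upper triangular: L = I, U = A.
L = 
  [  1,   0]
  [  0,   1]
U = 
  [  0,  -2]
  [  0,   3]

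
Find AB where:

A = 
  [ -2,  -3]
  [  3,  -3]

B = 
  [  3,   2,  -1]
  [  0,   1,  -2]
AB = 
  [ -6,  -7,   8]
  [  9,   3,   3]

A is 2×2 and B is 2×3, so AB is 2×3. Each entry is (row of A)·(column of B):
AB[1,1] = (-2)(3) + (-3)(0) = -6
AB[1,2] = (-2)(2) + (-3)(1) = -7
AB[1,3] = (-2)(-1) + (-3)(-2) = 8
AB[2,1] = (3)(3) + (-3)(0) = 9
AB[2,2] = (3)(2) + (-3)(1) = 3
AB[2,3] = (3)(-1) + (-3)(-2) = 3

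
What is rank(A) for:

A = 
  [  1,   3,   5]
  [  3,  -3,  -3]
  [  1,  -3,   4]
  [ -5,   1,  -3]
Row reduce:
R2 → R2 - (3)·R1
R3 → R3 - (1)·R1
R4 → R4 + (5)·R1
R3 → R3 - (1/2)·R2
R4 → R4 + (4/3)·R2
R4 → R4 + (1/4)·R3
REF = 
  [  1,   3,   5]
  [  0, -12, -18]
  [  0,   0,   8]
  [  0,   0,   0]
Pivot columns: 1, 2, 3 → 3 pivots.

rank(A) = 3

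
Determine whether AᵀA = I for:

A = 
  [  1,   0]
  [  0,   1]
Yes

AᵀA = 
  [  1,   0]
  [  0,   1]
= I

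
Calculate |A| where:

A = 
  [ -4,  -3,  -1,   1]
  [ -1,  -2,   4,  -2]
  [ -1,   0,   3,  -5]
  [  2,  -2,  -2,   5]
-133

Cofactor expansion along row 1: det(A) = a₁₁M₁₁ - a₁₂M₁₂ + a₁₃M₁₃ - a₁₄M₁₄

M₁₁ = det[[-2, 4, -2]; [0, 3, -5]; [-2, -2, 5]]
  = (-2)·((3)(5) - (-5)(-2)) - (4)·((0)(5) - (-5)(-2)) + (-2)·((0)(-2) - (3)(-2))
  = (-2)(5) - (4)(-10) + (-2)(6)
  = 18
M₁₂ = det[[-1, 4, -2]; [-1, 3, -5]; [2, -2, 5]]
  = (-1)·((3)(5) - (-5)(-2)) - (4)·((-1)(5) - (-5)(2)) + (-2)·((-1)(-2) - (3)(2))
  = (-1)(5) - (4)(5) + (-2)(-4)
  = -17
M₁₃ = det[[-1, -2, -2]; [-1, 0, -5]; [2, -2, 5]]
  = (-1)·((0)(5) - (-5)(-2)) - (-2)·((-1)(5) - (-5)(2)) + (-2)·((-1)(-2) - (0)(2))
  = (-1)(-10) - (-2)(5) + (-2)(2)
  = 16
M₁₄ = det[[-1, -2, 4]; [-1, 0, 3]; [2, -2, -2]]
  = (-1)·((0)(-2) - (3)(-2)) - (-2)·((-1)(-2) - (3)(2)) + (4)·((-1)(-2) - (0)(2))
  = (-1)(6) - (-2)(-4) + (4)(2)
  = -6

det(A) = (-4)(18) - (-3)(-17) + (-1)(16) - (1)(-6) = -133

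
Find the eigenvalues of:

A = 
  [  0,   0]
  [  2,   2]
λ = 2, 0

tr(A) = 2, det(A) = 0
Characteristic polynomial: λ² - tr(A)λ + det(A) = λ² - 2λ
λ² - 2λ = λ(λ - 2)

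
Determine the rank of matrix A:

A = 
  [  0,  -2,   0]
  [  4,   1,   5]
rank(A) = 2

Row reduce:
Swap R1 ↔ R2
REF = 
  [  4,   1,   5]
  [  0,  -2,   0]
Pivot columns: 1, 2 → 2 pivots.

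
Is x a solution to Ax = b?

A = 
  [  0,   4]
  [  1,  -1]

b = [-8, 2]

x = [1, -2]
No

Ax = [-8, 3] ≠ b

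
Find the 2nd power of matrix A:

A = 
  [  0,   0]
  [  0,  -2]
A² = A·A:
A²[1,1] = (0)(0) + (0)(0) = 0
A²[1,2] = (0)(0) + (0)(-2) = 0
A²[2,1] = (0)(0) + (-2)(0) = 0
A²[2,2] = (0)(0) + (-2)(-2) = 4
A² = 
  [  0,   0]
  [  0,   4]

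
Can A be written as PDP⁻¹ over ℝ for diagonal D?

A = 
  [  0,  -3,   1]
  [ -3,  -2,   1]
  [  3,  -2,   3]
Yes

Characteristic polynomial: det(λI - A) = λ³ - λ² - 16λ + 24
By the rational root theorem any rational root is an integer dividing 24; none of those is a root, so p(λ) has no rational roots and hence (being an irreducible cubic) no repeated roots.
Discriminant of the cubic: Δ = 8096
Δ > 0 ⇒ three distinct real eigenvalues: λ ≈ -4.188, 1.594, 3.594
Three distinct real eigenvalues, so A has 3 independent eigenvectors.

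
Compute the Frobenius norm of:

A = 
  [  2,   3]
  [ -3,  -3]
||A||_F = 5.568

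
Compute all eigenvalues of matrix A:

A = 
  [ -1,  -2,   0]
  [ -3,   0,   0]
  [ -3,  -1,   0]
Characteristic polynomial: det(λI - A) = λ³ + λ² - 6λ
The constant term is 0, so λ = 0 is a root: p(λ) = λ(λ² + λ - 6)
λ² + λ - 6 = (λ + 3)(λ - 2)

λ = 0, 2, -3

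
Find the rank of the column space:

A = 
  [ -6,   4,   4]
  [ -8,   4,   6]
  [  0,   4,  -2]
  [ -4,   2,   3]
Row reduce:
R2 → R2 - (4/3)·R1
R4 → R4 - (2/3)·R1
R3 → R3 + (3)·R2
R4 → R4 - (1/2)·R2
REF = 
  [  -6,    4,    4]
  [   0, -4/3,  2/3]
  [   0,    0,    0]
  [   0,    0,    0]
Pivot columns: 1, 2 → 2 pivots.
dim(Col(A)) = number of pivot columns = 2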